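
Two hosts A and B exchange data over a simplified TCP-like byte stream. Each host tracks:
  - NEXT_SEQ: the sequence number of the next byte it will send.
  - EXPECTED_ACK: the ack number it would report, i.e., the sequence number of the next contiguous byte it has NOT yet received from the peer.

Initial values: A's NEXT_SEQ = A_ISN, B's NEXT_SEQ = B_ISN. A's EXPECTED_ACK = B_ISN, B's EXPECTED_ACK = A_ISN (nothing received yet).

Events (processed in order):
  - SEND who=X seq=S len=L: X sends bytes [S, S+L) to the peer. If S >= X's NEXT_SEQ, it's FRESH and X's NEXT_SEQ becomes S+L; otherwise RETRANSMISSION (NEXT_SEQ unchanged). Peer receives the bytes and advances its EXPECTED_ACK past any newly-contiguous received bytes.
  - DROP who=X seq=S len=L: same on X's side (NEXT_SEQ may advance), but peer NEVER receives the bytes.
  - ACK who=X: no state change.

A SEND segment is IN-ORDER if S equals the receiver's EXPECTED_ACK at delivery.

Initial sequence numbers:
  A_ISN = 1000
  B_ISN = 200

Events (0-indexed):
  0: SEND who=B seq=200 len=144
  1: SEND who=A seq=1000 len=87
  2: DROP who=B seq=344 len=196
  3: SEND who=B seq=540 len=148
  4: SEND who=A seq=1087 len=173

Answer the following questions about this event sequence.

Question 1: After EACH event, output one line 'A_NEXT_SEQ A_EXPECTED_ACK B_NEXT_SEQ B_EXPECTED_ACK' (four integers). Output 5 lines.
1000 344 344 1000
1087 344 344 1087
1087 344 540 1087
1087 344 688 1087
1260 344 688 1260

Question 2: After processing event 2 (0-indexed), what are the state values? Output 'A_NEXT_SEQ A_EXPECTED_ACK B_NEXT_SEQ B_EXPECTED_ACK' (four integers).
After event 0: A_seq=1000 A_ack=344 B_seq=344 B_ack=1000
After event 1: A_seq=1087 A_ack=344 B_seq=344 B_ack=1087
After event 2: A_seq=1087 A_ack=344 B_seq=540 B_ack=1087

1087 344 540 1087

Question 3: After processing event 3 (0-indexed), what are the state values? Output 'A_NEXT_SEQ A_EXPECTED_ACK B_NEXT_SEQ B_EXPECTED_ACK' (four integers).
After event 0: A_seq=1000 A_ack=344 B_seq=344 B_ack=1000
After event 1: A_seq=1087 A_ack=344 B_seq=344 B_ack=1087
After event 2: A_seq=1087 A_ack=344 B_seq=540 B_ack=1087
After event 3: A_seq=1087 A_ack=344 B_seq=688 B_ack=1087

1087 344 688 1087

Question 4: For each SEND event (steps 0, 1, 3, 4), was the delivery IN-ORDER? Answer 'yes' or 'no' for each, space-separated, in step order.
Step 0: SEND seq=200 -> in-order
Step 1: SEND seq=1000 -> in-order
Step 3: SEND seq=540 -> out-of-order
Step 4: SEND seq=1087 -> in-order

Answer: yes yes no yes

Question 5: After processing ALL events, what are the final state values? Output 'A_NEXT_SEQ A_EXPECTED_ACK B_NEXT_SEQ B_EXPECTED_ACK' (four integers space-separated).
Answer: 1260 344 688 1260

Derivation:
After event 0: A_seq=1000 A_ack=344 B_seq=344 B_ack=1000
After event 1: A_seq=1087 A_ack=344 B_seq=344 B_ack=1087
After event 2: A_seq=1087 A_ack=344 B_seq=540 B_ack=1087
After event 3: A_seq=1087 A_ack=344 B_seq=688 B_ack=1087
After event 4: A_seq=1260 A_ack=344 B_seq=688 B_ack=1260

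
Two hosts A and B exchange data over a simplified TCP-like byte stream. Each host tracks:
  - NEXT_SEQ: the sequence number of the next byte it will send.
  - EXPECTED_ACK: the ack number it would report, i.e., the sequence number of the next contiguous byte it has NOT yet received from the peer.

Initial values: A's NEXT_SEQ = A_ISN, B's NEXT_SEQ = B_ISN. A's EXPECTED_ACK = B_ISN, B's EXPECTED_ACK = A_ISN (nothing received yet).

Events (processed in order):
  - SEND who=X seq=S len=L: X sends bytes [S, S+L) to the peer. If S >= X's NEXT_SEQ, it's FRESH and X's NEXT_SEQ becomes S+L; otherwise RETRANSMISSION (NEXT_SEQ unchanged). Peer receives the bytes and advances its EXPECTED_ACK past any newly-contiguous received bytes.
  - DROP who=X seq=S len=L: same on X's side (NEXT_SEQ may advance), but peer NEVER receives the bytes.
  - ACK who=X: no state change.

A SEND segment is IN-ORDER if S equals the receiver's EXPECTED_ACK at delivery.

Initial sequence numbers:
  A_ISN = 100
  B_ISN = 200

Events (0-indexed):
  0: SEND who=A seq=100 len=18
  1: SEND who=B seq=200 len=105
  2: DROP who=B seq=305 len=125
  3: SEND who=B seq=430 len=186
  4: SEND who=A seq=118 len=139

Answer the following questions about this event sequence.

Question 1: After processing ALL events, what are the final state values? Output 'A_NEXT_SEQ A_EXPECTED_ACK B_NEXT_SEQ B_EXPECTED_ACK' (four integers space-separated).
After event 0: A_seq=118 A_ack=200 B_seq=200 B_ack=118
After event 1: A_seq=118 A_ack=305 B_seq=305 B_ack=118
After event 2: A_seq=118 A_ack=305 B_seq=430 B_ack=118
After event 3: A_seq=118 A_ack=305 B_seq=616 B_ack=118
After event 4: A_seq=257 A_ack=305 B_seq=616 B_ack=257

Answer: 257 305 616 257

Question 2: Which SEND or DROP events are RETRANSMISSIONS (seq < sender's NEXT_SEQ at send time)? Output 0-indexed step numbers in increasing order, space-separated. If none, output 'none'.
Step 0: SEND seq=100 -> fresh
Step 1: SEND seq=200 -> fresh
Step 2: DROP seq=305 -> fresh
Step 3: SEND seq=430 -> fresh
Step 4: SEND seq=118 -> fresh

Answer: none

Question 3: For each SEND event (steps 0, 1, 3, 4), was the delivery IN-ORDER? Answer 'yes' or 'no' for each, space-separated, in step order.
Step 0: SEND seq=100 -> in-order
Step 1: SEND seq=200 -> in-order
Step 3: SEND seq=430 -> out-of-order
Step 4: SEND seq=118 -> in-order

Answer: yes yes no yes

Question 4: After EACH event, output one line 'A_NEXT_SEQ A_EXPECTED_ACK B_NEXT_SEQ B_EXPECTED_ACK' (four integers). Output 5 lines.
118 200 200 118
118 305 305 118
118 305 430 118
118 305 616 118
257 305 616 257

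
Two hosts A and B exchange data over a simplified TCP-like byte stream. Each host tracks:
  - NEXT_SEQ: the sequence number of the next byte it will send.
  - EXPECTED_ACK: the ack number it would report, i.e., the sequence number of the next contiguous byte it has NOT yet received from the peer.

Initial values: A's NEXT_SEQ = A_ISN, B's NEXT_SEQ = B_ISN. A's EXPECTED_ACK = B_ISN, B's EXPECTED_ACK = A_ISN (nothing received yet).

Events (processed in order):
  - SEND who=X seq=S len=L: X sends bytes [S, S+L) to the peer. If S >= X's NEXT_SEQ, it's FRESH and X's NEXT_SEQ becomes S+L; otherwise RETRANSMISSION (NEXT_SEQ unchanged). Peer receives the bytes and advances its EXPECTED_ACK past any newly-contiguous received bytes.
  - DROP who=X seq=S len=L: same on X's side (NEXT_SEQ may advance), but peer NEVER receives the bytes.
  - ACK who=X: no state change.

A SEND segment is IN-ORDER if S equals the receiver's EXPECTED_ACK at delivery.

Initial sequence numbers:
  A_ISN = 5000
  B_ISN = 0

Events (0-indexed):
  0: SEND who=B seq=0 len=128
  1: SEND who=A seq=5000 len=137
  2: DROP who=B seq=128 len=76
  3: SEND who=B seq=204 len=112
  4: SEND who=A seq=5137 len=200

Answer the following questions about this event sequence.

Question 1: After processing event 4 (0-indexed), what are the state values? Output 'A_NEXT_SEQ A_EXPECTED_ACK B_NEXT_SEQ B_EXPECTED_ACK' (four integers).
After event 0: A_seq=5000 A_ack=128 B_seq=128 B_ack=5000
After event 1: A_seq=5137 A_ack=128 B_seq=128 B_ack=5137
After event 2: A_seq=5137 A_ack=128 B_seq=204 B_ack=5137
After event 3: A_seq=5137 A_ack=128 B_seq=316 B_ack=5137
After event 4: A_seq=5337 A_ack=128 B_seq=316 B_ack=5337

5337 128 316 5337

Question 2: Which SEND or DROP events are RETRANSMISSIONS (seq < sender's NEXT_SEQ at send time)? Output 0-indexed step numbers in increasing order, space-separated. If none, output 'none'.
Step 0: SEND seq=0 -> fresh
Step 1: SEND seq=5000 -> fresh
Step 2: DROP seq=128 -> fresh
Step 3: SEND seq=204 -> fresh
Step 4: SEND seq=5137 -> fresh

Answer: none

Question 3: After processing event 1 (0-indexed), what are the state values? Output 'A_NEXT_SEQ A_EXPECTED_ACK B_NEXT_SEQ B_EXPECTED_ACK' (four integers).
After event 0: A_seq=5000 A_ack=128 B_seq=128 B_ack=5000
After event 1: A_seq=5137 A_ack=128 B_seq=128 B_ack=5137

5137 128 128 5137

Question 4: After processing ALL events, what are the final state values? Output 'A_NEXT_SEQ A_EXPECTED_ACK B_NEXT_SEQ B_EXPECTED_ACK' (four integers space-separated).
Answer: 5337 128 316 5337

Derivation:
After event 0: A_seq=5000 A_ack=128 B_seq=128 B_ack=5000
After event 1: A_seq=5137 A_ack=128 B_seq=128 B_ack=5137
After event 2: A_seq=5137 A_ack=128 B_seq=204 B_ack=5137
After event 3: A_seq=5137 A_ack=128 B_seq=316 B_ack=5137
After event 4: A_seq=5337 A_ack=128 B_seq=316 B_ack=5337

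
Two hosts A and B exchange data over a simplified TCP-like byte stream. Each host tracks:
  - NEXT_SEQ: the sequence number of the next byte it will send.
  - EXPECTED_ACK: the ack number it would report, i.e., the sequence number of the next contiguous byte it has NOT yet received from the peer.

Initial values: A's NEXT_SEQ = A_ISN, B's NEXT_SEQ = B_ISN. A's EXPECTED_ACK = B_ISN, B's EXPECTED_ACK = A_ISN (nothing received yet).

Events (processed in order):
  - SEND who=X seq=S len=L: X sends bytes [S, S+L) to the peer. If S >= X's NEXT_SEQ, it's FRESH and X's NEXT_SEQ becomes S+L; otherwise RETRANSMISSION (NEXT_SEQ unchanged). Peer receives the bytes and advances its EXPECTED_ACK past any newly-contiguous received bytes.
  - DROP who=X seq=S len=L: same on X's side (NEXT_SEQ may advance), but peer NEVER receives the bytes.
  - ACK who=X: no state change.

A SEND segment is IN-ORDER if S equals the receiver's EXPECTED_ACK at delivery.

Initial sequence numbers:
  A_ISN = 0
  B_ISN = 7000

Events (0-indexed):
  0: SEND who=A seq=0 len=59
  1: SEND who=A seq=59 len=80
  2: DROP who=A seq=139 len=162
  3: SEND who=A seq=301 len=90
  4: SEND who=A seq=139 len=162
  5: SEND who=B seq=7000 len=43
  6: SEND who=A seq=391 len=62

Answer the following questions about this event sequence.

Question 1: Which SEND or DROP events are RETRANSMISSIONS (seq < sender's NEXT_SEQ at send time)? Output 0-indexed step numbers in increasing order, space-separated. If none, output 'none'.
Answer: 4

Derivation:
Step 0: SEND seq=0 -> fresh
Step 1: SEND seq=59 -> fresh
Step 2: DROP seq=139 -> fresh
Step 3: SEND seq=301 -> fresh
Step 4: SEND seq=139 -> retransmit
Step 5: SEND seq=7000 -> fresh
Step 6: SEND seq=391 -> fresh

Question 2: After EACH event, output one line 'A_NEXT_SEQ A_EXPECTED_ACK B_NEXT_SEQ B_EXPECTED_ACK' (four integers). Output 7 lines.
59 7000 7000 59
139 7000 7000 139
301 7000 7000 139
391 7000 7000 139
391 7000 7000 391
391 7043 7043 391
453 7043 7043 453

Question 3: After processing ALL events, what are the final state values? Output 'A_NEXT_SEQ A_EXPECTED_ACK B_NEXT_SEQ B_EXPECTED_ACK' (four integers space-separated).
After event 0: A_seq=59 A_ack=7000 B_seq=7000 B_ack=59
After event 1: A_seq=139 A_ack=7000 B_seq=7000 B_ack=139
After event 2: A_seq=301 A_ack=7000 B_seq=7000 B_ack=139
After event 3: A_seq=391 A_ack=7000 B_seq=7000 B_ack=139
After event 4: A_seq=391 A_ack=7000 B_seq=7000 B_ack=391
After event 5: A_seq=391 A_ack=7043 B_seq=7043 B_ack=391
After event 6: A_seq=453 A_ack=7043 B_seq=7043 B_ack=453

Answer: 453 7043 7043 453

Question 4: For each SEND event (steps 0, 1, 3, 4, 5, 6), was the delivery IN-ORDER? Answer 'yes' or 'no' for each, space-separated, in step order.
Step 0: SEND seq=0 -> in-order
Step 1: SEND seq=59 -> in-order
Step 3: SEND seq=301 -> out-of-order
Step 4: SEND seq=139 -> in-order
Step 5: SEND seq=7000 -> in-order
Step 6: SEND seq=391 -> in-order

Answer: yes yes no yes yes yes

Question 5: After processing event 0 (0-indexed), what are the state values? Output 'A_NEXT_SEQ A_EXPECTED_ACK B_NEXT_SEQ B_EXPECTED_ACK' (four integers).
After event 0: A_seq=59 A_ack=7000 B_seq=7000 B_ack=59

59 7000 7000 59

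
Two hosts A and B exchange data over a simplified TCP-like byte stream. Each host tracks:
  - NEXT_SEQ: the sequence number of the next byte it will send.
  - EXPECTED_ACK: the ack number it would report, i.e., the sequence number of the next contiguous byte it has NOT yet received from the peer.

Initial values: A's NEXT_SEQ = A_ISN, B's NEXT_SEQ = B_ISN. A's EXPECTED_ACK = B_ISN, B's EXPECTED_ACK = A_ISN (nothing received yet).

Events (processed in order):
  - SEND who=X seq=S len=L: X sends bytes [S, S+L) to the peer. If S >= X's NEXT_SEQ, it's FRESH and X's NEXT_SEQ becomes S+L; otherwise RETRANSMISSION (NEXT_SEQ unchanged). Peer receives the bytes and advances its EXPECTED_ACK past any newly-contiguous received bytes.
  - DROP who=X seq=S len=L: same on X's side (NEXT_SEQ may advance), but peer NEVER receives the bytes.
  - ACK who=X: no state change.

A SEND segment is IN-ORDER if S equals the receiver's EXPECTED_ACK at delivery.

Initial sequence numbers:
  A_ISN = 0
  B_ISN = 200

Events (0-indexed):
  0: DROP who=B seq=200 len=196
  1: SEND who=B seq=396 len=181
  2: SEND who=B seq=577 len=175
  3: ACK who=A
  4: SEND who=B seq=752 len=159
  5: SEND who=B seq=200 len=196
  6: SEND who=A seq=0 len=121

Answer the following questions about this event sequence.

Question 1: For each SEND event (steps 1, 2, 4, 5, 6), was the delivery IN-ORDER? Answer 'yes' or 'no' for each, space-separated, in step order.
Step 1: SEND seq=396 -> out-of-order
Step 2: SEND seq=577 -> out-of-order
Step 4: SEND seq=752 -> out-of-order
Step 5: SEND seq=200 -> in-order
Step 6: SEND seq=0 -> in-order

Answer: no no no yes yes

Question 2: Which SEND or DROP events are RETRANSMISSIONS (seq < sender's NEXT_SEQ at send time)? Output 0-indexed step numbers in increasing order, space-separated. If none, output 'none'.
Answer: 5

Derivation:
Step 0: DROP seq=200 -> fresh
Step 1: SEND seq=396 -> fresh
Step 2: SEND seq=577 -> fresh
Step 4: SEND seq=752 -> fresh
Step 5: SEND seq=200 -> retransmit
Step 6: SEND seq=0 -> fresh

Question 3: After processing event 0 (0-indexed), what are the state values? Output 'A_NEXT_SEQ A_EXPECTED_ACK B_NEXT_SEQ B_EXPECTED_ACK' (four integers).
After event 0: A_seq=0 A_ack=200 B_seq=396 B_ack=0

0 200 396 0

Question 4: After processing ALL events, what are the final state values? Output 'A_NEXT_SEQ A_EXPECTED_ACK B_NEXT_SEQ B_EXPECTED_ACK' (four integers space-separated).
Answer: 121 911 911 121

Derivation:
After event 0: A_seq=0 A_ack=200 B_seq=396 B_ack=0
After event 1: A_seq=0 A_ack=200 B_seq=577 B_ack=0
After event 2: A_seq=0 A_ack=200 B_seq=752 B_ack=0
After event 3: A_seq=0 A_ack=200 B_seq=752 B_ack=0
After event 4: A_seq=0 A_ack=200 B_seq=911 B_ack=0
After event 5: A_seq=0 A_ack=911 B_seq=911 B_ack=0
After event 6: A_seq=121 A_ack=911 B_seq=911 B_ack=121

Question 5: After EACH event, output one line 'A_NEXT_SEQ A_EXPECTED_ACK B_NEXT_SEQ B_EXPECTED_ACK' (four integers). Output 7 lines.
0 200 396 0
0 200 577 0
0 200 752 0
0 200 752 0
0 200 911 0
0 911 911 0
121 911 911 121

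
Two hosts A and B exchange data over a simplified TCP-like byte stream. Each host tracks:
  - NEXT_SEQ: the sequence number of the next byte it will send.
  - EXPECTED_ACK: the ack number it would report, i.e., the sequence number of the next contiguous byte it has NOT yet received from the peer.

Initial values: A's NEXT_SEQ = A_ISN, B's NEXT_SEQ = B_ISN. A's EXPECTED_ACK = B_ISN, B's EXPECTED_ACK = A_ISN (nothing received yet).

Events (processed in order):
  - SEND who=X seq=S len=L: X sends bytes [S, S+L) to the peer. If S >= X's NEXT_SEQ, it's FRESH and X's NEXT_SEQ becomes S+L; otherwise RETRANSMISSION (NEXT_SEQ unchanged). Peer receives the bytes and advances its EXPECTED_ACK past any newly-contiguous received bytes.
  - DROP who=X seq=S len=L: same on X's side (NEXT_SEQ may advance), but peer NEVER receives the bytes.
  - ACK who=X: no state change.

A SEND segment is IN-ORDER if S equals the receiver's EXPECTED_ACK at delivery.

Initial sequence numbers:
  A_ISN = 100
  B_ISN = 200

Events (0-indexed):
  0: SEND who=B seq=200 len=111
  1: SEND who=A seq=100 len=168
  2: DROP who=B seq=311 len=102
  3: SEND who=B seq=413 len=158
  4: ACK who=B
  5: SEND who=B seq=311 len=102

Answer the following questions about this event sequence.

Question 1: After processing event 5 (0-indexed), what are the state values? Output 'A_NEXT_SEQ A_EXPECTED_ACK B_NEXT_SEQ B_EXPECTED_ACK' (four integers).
After event 0: A_seq=100 A_ack=311 B_seq=311 B_ack=100
After event 1: A_seq=268 A_ack=311 B_seq=311 B_ack=268
After event 2: A_seq=268 A_ack=311 B_seq=413 B_ack=268
After event 3: A_seq=268 A_ack=311 B_seq=571 B_ack=268
After event 4: A_seq=268 A_ack=311 B_seq=571 B_ack=268
After event 5: A_seq=268 A_ack=571 B_seq=571 B_ack=268

268 571 571 268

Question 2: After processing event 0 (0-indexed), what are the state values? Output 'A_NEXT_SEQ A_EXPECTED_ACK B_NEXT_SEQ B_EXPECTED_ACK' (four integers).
After event 0: A_seq=100 A_ack=311 B_seq=311 B_ack=100

100 311 311 100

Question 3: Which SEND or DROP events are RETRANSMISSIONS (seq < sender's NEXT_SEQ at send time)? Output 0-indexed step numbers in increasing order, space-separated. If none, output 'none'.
Answer: 5

Derivation:
Step 0: SEND seq=200 -> fresh
Step 1: SEND seq=100 -> fresh
Step 2: DROP seq=311 -> fresh
Step 3: SEND seq=413 -> fresh
Step 5: SEND seq=311 -> retransmit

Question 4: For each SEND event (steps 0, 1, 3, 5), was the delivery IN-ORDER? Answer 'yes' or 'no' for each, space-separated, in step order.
Step 0: SEND seq=200 -> in-order
Step 1: SEND seq=100 -> in-order
Step 3: SEND seq=413 -> out-of-order
Step 5: SEND seq=311 -> in-order

Answer: yes yes no yes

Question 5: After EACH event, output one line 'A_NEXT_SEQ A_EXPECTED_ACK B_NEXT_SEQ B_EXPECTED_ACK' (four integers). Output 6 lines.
100 311 311 100
268 311 311 268
268 311 413 268
268 311 571 268
268 311 571 268
268 571 571 268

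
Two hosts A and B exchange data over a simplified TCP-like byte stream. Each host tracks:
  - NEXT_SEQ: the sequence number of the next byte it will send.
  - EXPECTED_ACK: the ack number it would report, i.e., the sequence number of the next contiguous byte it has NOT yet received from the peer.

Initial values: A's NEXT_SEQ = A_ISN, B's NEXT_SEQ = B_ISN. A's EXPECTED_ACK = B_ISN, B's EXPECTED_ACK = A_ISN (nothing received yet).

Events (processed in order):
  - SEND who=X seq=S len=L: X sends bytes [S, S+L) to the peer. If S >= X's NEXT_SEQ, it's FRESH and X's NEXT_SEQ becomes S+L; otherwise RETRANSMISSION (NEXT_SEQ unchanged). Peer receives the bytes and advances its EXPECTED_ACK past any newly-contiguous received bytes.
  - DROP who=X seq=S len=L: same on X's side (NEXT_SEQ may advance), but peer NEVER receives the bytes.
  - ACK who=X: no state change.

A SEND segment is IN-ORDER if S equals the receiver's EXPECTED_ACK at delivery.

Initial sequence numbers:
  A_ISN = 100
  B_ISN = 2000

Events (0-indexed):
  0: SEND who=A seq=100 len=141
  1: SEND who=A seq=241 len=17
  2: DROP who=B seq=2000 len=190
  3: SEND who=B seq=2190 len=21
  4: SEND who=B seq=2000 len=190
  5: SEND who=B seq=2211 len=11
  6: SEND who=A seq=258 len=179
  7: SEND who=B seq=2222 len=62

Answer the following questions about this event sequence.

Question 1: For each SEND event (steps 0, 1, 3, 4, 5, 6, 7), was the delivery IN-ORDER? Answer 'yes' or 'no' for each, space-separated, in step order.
Answer: yes yes no yes yes yes yes

Derivation:
Step 0: SEND seq=100 -> in-order
Step 1: SEND seq=241 -> in-order
Step 3: SEND seq=2190 -> out-of-order
Step 4: SEND seq=2000 -> in-order
Step 5: SEND seq=2211 -> in-order
Step 6: SEND seq=258 -> in-order
Step 7: SEND seq=2222 -> in-order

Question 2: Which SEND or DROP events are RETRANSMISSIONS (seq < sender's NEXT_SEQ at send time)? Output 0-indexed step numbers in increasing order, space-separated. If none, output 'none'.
Answer: 4

Derivation:
Step 0: SEND seq=100 -> fresh
Step 1: SEND seq=241 -> fresh
Step 2: DROP seq=2000 -> fresh
Step 3: SEND seq=2190 -> fresh
Step 4: SEND seq=2000 -> retransmit
Step 5: SEND seq=2211 -> fresh
Step 6: SEND seq=258 -> fresh
Step 7: SEND seq=2222 -> fresh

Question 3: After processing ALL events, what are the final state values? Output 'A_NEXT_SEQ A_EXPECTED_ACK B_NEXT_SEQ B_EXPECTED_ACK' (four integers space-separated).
After event 0: A_seq=241 A_ack=2000 B_seq=2000 B_ack=241
After event 1: A_seq=258 A_ack=2000 B_seq=2000 B_ack=258
After event 2: A_seq=258 A_ack=2000 B_seq=2190 B_ack=258
After event 3: A_seq=258 A_ack=2000 B_seq=2211 B_ack=258
After event 4: A_seq=258 A_ack=2211 B_seq=2211 B_ack=258
After event 5: A_seq=258 A_ack=2222 B_seq=2222 B_ack=258
After event 6: A_seq=437 A_ack=2222 B_seq=2222 B_ack=437
After event 7: A_seq=437 A_ack=2284 B_seq=2284 B_ack=437

Answer: 437 2284 2284 437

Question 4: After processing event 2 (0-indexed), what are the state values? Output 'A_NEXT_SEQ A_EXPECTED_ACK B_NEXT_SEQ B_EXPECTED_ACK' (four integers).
After event 0: A_seq=241 A_ack=2000 B_seq=2000 B_ack=241
After event 1: A_seq=258 A_ack=2000 B_seq=2000 B_ack=258
After event 2: A_seq=258 A_ack=2000 B_seq=2190 B_ack=258

258 2000 2190 258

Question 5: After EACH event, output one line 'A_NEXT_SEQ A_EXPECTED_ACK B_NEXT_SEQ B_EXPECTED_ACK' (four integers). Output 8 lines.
241 2000 2000 241
258 2000 2000 258
258 2000 2190 258
258 2000 2211 258
258 2211 2211 258
258 2222 2222 258
437 2222 2222 437
437 2284 2284 437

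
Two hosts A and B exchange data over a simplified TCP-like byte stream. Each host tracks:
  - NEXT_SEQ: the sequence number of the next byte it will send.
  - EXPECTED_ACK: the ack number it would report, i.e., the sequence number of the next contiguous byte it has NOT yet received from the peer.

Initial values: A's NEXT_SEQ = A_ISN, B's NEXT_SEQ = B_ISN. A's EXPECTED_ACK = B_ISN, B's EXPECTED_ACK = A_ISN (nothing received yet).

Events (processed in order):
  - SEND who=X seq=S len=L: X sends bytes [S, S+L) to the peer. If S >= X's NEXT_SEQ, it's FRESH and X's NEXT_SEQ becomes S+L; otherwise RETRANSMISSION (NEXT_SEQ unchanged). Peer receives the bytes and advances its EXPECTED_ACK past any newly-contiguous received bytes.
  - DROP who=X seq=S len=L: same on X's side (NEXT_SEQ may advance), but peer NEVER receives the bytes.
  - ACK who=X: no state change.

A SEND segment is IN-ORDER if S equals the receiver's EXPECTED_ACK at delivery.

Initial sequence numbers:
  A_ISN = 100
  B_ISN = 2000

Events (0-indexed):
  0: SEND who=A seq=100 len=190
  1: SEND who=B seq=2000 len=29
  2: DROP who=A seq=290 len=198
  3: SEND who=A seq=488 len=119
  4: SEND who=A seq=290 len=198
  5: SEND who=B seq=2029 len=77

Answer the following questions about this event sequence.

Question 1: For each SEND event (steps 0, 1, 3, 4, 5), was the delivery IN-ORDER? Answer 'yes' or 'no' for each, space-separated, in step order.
Answer: yes yes no yes yes

Derivation:
Step 0: SEND seq=100 -> in-order
Step 1: SEND seq=2000 -> in-order
Step 3: SEND seq=488 -> out-of-order
Step 4: SEND seq=290 -> in-order
Step 5: SEND seq=2029 -> in-order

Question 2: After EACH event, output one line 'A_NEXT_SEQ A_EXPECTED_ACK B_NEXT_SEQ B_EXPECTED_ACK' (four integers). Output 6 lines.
290 2000 2000 290
290 2029 2029 290
488 2029 2029 290
607 2029 2029 290
607 2029 2029 607
607 2106 2106 607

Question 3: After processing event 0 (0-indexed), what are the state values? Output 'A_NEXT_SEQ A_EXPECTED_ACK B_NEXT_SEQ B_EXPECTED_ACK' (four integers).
After event 0: A_seq=290 A_ack=2000 B_seq=2000 B_ack=290

290 2000 2000 290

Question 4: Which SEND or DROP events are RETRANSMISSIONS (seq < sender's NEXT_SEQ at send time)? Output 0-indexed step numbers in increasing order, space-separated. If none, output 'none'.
Answer: 4

Derivation:
Step 0: SEND seq=100 -> fresh
Step 1: SEND seq=2000 -> fresh
Step 2: DROP seq=290 -> fresh
Step 3: SEND seq=488 -> fresh
Step 4: SEND seq=290 -> retransmit
Step 5: SEND seq=2029 -> fresh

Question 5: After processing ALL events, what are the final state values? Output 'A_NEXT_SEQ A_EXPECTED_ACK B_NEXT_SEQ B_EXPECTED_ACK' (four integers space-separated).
After event 0: A_seq=290 A_ack=2000 B_seq=2000 B_ack=290
After event 1: A_seq=290 A_ack=2029 B_seq=2029 B_ack=290
After event 2: A_seq=488 A_ack=2029 B_seq=2029 B_ack=290
After event 3: A_seq=607 A_ack=2029 B_seq=2029 B_ack=290
After event 4: A_seq=607 A_ack=2029 B_seq=2029 B_ack=607
After event 5: A_seq=607 A_ack=2106 B_seq=2106 B_ack=607

Answer: 607 2106 2106 607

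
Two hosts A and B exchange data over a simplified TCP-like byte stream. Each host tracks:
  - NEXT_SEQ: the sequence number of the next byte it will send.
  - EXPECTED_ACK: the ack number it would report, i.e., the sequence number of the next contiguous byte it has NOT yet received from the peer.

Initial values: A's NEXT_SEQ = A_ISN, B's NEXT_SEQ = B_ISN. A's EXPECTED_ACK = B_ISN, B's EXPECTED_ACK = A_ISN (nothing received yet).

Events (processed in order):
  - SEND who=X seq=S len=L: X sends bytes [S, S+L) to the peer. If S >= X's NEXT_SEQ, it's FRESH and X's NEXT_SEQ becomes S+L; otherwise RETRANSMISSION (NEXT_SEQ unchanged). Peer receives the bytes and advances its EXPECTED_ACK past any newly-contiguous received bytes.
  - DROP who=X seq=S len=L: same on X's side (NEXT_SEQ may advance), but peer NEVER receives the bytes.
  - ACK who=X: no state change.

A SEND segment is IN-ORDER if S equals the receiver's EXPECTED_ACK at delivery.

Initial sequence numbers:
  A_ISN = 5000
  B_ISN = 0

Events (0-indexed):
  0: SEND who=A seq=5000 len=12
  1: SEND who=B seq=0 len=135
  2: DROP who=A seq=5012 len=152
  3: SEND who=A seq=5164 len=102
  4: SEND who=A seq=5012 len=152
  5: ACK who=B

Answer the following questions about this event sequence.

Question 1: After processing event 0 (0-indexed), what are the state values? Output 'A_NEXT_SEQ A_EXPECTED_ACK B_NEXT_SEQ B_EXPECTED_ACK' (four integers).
After event 0: A_seq=5012 A_ack=0 B_seq=0 B_ack=5012

5012 0 0 5012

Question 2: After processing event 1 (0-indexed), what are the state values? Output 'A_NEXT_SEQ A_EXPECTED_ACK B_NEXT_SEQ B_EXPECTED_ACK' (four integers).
After event 0: A_seq=5012 A_ack=0 B_seq=0 B_ack=5012
After event 1: A_seq=5012 A_ack=135 B_seq=135 B_ack=5012

5012 135 135 5012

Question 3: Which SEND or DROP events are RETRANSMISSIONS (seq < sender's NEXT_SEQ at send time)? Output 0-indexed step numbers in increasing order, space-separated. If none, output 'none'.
Step 0: SEND seq=5000 -> fresh
Step 1: SEND seq=0 -> fresh
Step 2: DROP seq=5012 -> fresh
Step 3: SEND seq=5164 -> fresh
Step 4: SEND seq=5012 -> retransmit

Answer: 4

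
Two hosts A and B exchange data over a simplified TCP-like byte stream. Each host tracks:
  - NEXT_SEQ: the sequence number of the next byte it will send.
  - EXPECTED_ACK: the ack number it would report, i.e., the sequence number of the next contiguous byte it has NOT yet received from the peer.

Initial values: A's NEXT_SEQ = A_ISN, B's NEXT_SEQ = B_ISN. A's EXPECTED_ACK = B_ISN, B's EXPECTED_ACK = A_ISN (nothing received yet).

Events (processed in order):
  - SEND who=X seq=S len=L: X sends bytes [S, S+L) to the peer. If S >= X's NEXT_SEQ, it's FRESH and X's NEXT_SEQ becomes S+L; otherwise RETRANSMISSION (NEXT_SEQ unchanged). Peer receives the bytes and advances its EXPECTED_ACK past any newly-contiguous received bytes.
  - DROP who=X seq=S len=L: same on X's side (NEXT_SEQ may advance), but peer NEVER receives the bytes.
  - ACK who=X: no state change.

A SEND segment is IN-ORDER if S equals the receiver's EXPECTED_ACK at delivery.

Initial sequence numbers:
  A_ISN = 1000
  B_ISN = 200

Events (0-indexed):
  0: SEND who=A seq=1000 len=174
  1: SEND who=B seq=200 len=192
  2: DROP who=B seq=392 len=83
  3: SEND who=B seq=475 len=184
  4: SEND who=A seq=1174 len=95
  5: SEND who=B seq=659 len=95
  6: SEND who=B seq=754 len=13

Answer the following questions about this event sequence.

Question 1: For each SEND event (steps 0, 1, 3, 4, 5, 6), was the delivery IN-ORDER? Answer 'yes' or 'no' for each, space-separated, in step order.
Answer: yes yes no yes no no

Derivation:
Step 0: SEND seq=1000 -> in-order
Step 1: SEND seq=200 -> in-order
Step 3: SEND seq=475 -> out-of-order
Step 4: SEND seq=1174 -> in-order
Step 5: SEND seq=659 -> out-of-order
Step 6: SEND seq=754 -> out-of-order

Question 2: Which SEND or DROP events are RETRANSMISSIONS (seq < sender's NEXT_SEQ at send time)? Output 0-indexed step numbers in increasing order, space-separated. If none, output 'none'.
Step 0: SEND seq=1000 -> fresh
Step 1: SEND seq=200 -> fresh
Step 2: DROP seq=392 -> fresh
Step 3: SEND seq=475 -> fresh
Step 4: SEND seq=1174 -> fresh
Step 5: SEND seq=659 -> fresh
Step 6: SEND seq=754 -> fresh

Answer: none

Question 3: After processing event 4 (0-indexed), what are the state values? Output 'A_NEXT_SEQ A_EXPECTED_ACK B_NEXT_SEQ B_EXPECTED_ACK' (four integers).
After event 0: A_seq=1174 A_ack=200 B_seq=200 B_ack=1174
After event 1: A_seq=1174 A_ack=392 B_seq=392 B_ack=1174
After event 2: A_seq=1174 A_ack=392 B_seq=475 B_ack=1174
After event 3: A_seq=1174 A_ack=392 B_seq=659 B_ack=1174
After event 4: A_seq=1269 A_ack=392 B_seq=659 B_ack=1269

1269 392 659 1269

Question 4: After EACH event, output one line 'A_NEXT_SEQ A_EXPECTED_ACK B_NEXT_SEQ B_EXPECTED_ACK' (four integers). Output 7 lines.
1174 200 200 1174
1174 392 392 1174
1174 392 475 1174
1174 392 659 1174
1269 392 659 1269
1269 392 754 1269
1269 392 767 1269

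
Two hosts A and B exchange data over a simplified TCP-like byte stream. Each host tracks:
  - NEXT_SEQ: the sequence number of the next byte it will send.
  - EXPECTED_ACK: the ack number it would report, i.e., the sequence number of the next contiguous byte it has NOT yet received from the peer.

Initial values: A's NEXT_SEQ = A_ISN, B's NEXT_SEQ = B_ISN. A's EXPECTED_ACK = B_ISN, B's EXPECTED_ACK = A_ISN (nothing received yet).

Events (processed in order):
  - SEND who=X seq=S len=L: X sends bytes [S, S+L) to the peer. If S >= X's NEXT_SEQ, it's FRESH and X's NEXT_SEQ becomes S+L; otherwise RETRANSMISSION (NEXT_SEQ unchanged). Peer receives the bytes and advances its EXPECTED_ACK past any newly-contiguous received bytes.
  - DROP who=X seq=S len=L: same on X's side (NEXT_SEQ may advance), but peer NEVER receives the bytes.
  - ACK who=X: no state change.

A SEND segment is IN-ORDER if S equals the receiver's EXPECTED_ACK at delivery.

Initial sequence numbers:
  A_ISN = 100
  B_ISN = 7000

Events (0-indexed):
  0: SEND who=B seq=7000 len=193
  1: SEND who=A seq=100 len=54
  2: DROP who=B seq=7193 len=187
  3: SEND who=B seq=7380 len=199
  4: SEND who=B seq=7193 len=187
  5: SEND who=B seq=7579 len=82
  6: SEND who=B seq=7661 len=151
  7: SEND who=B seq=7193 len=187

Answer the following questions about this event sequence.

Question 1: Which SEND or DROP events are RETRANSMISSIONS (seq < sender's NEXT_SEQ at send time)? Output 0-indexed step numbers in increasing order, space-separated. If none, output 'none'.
Answer: 4 7

Derivation:
Step 0: SEND seq=7000 -> fresh
Step 1: SEND seq=100 -> fresh
Step 2: DROP seq=7193 -> fresh
Step 3: SEND seq=7380 -> fresh
Step 4: SEND seq=7193 -> retransmit
Step 5: SEND seq=7579 -> fresh
Step 6: SEND seq=7661 -> fresh
Step 7: SEND seq=7193 -> retransmit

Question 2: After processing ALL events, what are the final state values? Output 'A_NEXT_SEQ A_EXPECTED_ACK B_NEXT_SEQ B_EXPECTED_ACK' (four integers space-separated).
Answer: 154 7812 7812 154

Derivation:
After event 0: A_seq=100 A_ack=7193 B_seq=7193 B_ack=100
After event 1: A_seq=154 A_ack=7193 B_seq=7193 B_ack=154
After event 2: A_seq=154 A_ack=7193 B_seq=7380 B_ack=154
After event 3: A_seq=154 A_ack=7193 B_seq=7579 B_ack=154
After event 4: A_seq=154 A_ack=7579 B_seq=7579 B_ack=154
After event 5: A_seq=154 A_ack=7661 B_seq=7661 B_ack=154
After event 6: A_seq=154 A_ack=7812 B_seq=7812 B_ack=154
After event 7: A_seq=154 A_ack=7812 B_seq=7812 B_ack=154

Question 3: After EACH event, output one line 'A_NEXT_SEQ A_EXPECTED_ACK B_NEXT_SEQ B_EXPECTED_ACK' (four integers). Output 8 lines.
100 7193 7193 100
154 7193 7193 154
154 7193 7380 154
154 7193 7579 154
154 7579 7579 154
154 7661 7661 154
154 7812 7812 154
154 7812 7812 154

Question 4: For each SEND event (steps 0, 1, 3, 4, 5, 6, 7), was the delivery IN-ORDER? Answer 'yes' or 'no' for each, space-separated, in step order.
Answer: yes yes no yes yes yes no

Derivation:
Step 0: SEND seq=7000 -> in-order
Step 1: SEND seq=100 -> in-order
Step 3: SEND seq=7380 -> out-of-order
Step 4: SEND seq=7193 -> in-order
Step 5: SEND seq=7579 -> in-order
Step 6: SEND seq=7661 -> in-order
Step 7: SEND seq=7193 -> out-of-order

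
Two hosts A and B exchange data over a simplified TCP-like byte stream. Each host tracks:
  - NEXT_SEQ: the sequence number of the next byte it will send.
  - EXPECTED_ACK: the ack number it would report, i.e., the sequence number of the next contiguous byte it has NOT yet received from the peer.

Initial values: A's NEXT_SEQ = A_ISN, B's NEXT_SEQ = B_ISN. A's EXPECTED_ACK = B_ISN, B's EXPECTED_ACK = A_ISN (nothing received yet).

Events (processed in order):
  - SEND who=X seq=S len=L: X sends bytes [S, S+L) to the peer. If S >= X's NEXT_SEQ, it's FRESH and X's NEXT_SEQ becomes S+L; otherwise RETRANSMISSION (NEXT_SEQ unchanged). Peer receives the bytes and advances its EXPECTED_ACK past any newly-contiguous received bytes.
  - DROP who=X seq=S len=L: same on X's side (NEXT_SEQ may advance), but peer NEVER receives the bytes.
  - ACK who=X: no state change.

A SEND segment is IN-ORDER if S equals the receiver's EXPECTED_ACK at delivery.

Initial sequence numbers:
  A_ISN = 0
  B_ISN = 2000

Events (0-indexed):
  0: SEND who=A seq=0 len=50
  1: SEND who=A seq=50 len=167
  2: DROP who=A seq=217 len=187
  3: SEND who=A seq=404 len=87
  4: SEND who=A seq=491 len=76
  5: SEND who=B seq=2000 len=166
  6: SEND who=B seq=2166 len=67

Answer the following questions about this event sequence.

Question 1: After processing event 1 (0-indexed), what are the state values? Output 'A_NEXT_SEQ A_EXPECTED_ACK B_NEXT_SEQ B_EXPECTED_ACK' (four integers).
After event 0: A_seq=50 A_ack=2000 B_seq=2000 B_ack=50
After event 1: A_seq=217 A_ack=2000 B_seq=2000 B_ack=217

217 2000 2000 217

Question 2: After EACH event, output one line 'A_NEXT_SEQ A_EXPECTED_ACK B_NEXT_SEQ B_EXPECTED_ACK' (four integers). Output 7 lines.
50 2000 2000 50
217 2000 2000 217
404 2000 2000 217
491 2000 2000 217
567 2000 2000 217
567 2166 2166 217
567 2233 2233 217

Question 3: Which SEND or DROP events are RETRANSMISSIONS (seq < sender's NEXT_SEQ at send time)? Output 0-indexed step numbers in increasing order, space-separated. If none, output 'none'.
Step 0: SEND seq=0 -> fresh
Step 1: SEND seq=50 -> fresh
Step 2: DROP seq=217 -> fresh
Step 3: SEND seq=404 -> fresh
Step 4: SEND seq=491 -> fresh
Step 5: SEND seq=2000 -> fresh
Step 6: SEND seq=2166 -> fresh

Answer: none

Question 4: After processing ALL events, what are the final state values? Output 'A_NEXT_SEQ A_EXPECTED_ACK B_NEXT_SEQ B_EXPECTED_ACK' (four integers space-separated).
Answer: 567 2233 2233 217

Derivation:
After event 0: A_seq=50 A_ack=2000 B_seq=2000 B_ack=50
After event 1: A_seq=217 A_ack=2000 B_seq=2000 B_ack=217
After event 2: A_seq=404 A_ack=2000 B_seq=2000 B_ack=217
After event 3: A_seq=491 A_ack=2000 B_seq=2000 B_ack=217
After event 4: A_seq=567 A_ack=2000 B_seq=2000 B_ack=217
After event 5: A_seq=567 A_ack=2166 B_seq=2166 B_ack=217
After event 6: A_seq=567 A_ack=2233 B_seq=2233 B_ack=217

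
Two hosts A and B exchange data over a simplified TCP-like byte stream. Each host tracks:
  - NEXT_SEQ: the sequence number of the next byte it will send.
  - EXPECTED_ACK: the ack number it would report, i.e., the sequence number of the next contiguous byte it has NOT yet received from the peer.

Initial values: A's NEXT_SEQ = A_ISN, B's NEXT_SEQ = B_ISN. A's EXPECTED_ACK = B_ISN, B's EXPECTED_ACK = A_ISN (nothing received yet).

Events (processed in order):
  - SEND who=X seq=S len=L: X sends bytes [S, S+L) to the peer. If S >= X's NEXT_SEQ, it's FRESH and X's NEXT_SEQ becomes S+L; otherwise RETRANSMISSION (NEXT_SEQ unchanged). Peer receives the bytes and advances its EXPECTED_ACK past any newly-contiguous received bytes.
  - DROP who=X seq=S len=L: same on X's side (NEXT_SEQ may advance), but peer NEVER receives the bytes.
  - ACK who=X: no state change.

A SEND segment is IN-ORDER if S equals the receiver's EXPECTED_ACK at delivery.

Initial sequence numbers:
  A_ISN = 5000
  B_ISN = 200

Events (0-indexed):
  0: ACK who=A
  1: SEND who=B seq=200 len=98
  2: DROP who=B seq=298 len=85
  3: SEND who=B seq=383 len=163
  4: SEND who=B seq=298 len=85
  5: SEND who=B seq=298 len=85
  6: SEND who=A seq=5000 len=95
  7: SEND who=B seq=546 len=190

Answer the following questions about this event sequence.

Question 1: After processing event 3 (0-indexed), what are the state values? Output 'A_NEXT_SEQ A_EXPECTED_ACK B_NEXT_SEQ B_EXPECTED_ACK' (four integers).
After event 0: A_seq=5000 A_ack=200 B_seq=200 B_ack=5000
After event 1: A_seq=5000 A_ack=298 B_seq=298 B_ack=5000
After event 2: A_seq=5000 A_ack=298 B_seq=383 B_ack=5000
After event 3: A_seq=5000 A_ack=298 B_seq=546 B_ack=5000

5000 298 546 5000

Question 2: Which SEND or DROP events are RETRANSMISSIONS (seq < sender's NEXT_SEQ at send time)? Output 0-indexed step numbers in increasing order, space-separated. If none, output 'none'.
Answer: 4 5

Derivation:
Step 1: SEND seq=200 -> fresh
Step 2: DROP seq=298 -> fresh
Step 3: SEND seq=383 -> fresh
Step 4: SEND seq=298 -> retransmit
Step 5: SEND seq=298 -> retransmit
Step 6: SEND seq=5000 -> fresh
Step 7: SEND seq=546 -> fresh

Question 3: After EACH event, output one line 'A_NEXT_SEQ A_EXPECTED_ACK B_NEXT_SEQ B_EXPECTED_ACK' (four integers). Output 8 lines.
5000 200 200 5000
5000 298 298 5000
5000 298 383 5000
5000 298 546 5000
5000 546 546 5000
5000 546 546 5000
5095 546 546 5095
5095 736 736 5095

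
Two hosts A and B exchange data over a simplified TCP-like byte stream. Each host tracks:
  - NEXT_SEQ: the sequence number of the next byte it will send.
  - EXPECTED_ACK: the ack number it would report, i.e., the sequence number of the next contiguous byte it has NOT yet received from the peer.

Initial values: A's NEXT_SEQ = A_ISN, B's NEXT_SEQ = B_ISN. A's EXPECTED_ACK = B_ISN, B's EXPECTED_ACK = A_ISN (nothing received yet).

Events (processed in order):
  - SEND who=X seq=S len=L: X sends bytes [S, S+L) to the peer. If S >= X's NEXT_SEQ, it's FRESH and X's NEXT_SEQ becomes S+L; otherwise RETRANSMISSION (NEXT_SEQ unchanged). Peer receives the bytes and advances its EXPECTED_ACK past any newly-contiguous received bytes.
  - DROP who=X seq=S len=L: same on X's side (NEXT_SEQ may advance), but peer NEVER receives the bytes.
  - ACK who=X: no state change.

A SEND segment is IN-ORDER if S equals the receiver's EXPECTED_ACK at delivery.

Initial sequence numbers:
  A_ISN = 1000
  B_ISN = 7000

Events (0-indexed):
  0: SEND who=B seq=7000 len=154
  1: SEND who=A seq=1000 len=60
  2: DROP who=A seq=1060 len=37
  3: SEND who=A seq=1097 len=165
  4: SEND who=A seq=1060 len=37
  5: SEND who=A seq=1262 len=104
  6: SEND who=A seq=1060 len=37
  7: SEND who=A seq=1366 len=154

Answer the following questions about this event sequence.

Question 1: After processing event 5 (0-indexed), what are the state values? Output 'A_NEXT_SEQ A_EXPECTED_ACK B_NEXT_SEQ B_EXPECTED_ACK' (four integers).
After event 0: A_seq=1000 A_ack=7154 B_seq=7154 B_ack=1000
After event 1: A_seq=1060 A_ack=7154 B_seq=7154 B_ack=1060
After event 2: A_seq=1097 A_ack=7154 B_seq=7154 B_ack=1060
After event 3: A_seq=1262 A_ack=7154 B_seq=7154 B_ack=1060
After event 4: A_seq=1262 A_ack=7154 B_seq=7154 B_ack=1262
After event 5: A_seq=1366 A_ack=7154 B_seq=7154 B_ack=1366

1366 7154 7154 1366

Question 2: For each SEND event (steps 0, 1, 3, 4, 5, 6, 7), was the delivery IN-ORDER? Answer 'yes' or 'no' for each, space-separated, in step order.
Step 0: SEND seq=7000 -> in-order
Step 1: SEND seq=1000 -> in-order
Step 3: SEND seq=1097 -> out-of-order
Step 4: SEND seq=1060 -> in-order
Step 5: SEND seq=1262 -> in-order
Step 6: SEND seq=1060 -> out-of-order
Step 7: SEND seq=1366 -> in-order

Answer: yes yes no yes yes no yes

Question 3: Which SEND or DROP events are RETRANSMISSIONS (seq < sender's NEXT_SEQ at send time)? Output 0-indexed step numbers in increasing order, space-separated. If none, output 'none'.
Answer: 4 6

Derivation:
Step 0: SEND seq=7000 -> fresh
Step 1: SEND seq=1000 -> fresh
Step 2: DROP seq=1060 -> fresh
Step 3: SEND seq=1097 -> fresh
Step 4: SEND seq=1060 -> retransmit
Step 5: SEND seq=1262 -> fresh
Step 6: SEND seq=1060 -> retransmit
Step 7: SEND seq=1366 -> fresh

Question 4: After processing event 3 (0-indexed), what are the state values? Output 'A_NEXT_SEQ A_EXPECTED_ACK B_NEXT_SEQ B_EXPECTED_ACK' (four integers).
After event 0: A_seq=1000 A_ack=7154 B_seq=7154 B_ack=1000
After event 1: A_seq=1060 A_ack=7154 B_seq=7154 B_ack=1060
After event 2: A_seq=1097 A_ack=7154 B_seq=7154 B_ack=1060
After event 3: A_seq=1262 A_ack=7154 B_seq=7154 B_ack=1060

1262 7154 7154 1060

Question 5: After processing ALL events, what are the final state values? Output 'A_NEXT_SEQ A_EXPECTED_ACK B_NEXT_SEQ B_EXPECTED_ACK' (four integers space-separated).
After event 0: A_seq=1000 A_ack=7154 B_seq=7154 B_ack=1000
After event 1: A_seq=1060 A_ack=7154 B_seq=7154 B_ack=1060
After event 2: A_seq=1097 A_ack=7154 B_seq=7154 B_ack=1060
After event 3: A_seq=1262 A_ack=7154 B_seq=7154 B_ack=1060
After event 4: A_seq=1262 A_ack=7154 B_seq=7154 B_ack=1262
After event 5: A_seq=1366 A_ack=7154 B_seq=7154 B_ack=1366
After event 6: A_seq=1366 A_ack=7154 B_seq=7154 B_ack=1366
After event 7: A_seq=1520 A_ack=7154 B_seq=7154 B_ack=1520

Answer: 1520 7154 7154 1520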